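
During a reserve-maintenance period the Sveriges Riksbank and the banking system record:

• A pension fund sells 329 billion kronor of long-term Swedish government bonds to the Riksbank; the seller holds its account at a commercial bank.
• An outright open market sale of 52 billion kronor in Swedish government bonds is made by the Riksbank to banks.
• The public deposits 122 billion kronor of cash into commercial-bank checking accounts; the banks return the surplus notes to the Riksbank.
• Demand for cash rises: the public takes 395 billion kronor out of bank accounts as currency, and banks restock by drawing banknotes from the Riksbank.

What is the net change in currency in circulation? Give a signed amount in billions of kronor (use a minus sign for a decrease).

+273 billion

Asset purchase (from non-banks) 329 billion kronor: no currency enters or leaves circulation → 0.
OMO sale (to banks) 52 billion kronor: no currency enters or leaves circulation → 0.
Currency deposit 122 billion kronor: notes return to the central bank → −122B.
Currency withdrawal 395 billion kronor: notes leave the central bank → +395B.
Net: 0 + 0 − 122 + 395 = +273 billion.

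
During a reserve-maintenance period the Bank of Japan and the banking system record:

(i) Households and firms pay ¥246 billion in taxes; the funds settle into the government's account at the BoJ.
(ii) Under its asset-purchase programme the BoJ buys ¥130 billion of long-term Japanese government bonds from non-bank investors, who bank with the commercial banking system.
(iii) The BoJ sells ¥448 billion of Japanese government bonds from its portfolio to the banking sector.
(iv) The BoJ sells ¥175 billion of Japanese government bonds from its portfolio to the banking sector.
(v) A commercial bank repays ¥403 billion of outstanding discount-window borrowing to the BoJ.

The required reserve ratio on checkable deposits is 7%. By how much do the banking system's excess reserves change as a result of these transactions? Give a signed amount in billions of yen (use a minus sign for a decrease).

Government account inflow ¥246 billion: reserves −¥246B, deposits −¥246B.
Asset purchase (from non-banks) ¥130 billion: reserves +¥130B, deposits +¥130B.
OMO sale (to banks) ¥448 billion: reserves −¥448B, deposits 0.
OMO sale (to banks) ¥175 billion: reserves −¥175B, deposits 0.
Discount-window repayment ¥403 billion: reserves −¥403B, deposits 0.
Totals: Δreserves = −¥1142B, Δdeposits = −¥116B.
Δrequired reserves = 7% × −¥116B = −¥8.12B.
Δexcess reserves = Δreserves − Δrequired = −¥1142B − (−¥8.12B) = -¥1133.88 billion.

-¥1133.88 billion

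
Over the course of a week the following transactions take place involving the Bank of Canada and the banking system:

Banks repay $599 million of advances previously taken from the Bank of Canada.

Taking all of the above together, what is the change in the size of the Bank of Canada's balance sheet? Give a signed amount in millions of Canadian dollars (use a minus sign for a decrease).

Discount-window repayment $599 million: a Bank of Canada asset is shed → −$599M.

-$599 million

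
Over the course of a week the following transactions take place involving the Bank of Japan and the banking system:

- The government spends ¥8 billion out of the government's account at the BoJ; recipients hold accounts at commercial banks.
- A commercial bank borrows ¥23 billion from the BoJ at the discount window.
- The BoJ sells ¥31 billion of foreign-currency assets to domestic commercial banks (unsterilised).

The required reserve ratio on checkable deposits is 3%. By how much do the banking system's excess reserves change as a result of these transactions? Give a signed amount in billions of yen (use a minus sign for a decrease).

Government spending ¥8 billion: reserves +¥8B, deposits +¥8B.
Discount-window loan ¥23 billion: reserves +¥23B, deposits 0.
FX sale ¥31 billion: reserves −¥31B, deposits 0.
Totals: Δreserves = 0, Δdeposits = +¥8B.
Δrequired reserves = 3% × +¥8B = +¥0.24B.
Δexcess reserves = Δreserves − Δrequired = 0 − (+¥0.24B) = -¥0.24 billion.

-¥0.24 billion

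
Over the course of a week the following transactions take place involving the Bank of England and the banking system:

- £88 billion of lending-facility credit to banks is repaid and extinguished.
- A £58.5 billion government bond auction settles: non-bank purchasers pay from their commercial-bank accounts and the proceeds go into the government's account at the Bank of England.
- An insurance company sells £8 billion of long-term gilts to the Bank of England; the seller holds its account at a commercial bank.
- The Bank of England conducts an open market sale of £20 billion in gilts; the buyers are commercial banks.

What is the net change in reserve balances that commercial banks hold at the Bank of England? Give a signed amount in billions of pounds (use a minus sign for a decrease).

-£158.5 billion

Discount-window repayment £88 billion: repayment is debited from reserves → −£88B.
Government account inflow £58.5 billion: funds move from bank reserves into the government account → −£58.5B.
Asset purchase (from non-banks) £8 billion: the Bank of England pays by crediting reserve accounts → +£8B.
OMO sale (to banks) £20 billion: the buying banks pay out of their reserve balances → −£20B.
Net: −88 − 58.5 + 8 − 20 = -£158.5 billion.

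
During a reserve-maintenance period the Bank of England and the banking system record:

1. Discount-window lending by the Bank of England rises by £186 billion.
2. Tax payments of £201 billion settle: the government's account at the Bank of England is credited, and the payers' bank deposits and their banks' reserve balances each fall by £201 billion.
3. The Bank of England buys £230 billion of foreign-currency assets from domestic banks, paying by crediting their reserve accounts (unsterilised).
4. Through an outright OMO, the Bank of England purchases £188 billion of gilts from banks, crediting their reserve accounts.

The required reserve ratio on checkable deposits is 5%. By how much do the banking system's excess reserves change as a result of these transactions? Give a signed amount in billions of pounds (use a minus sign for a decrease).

Discount-window loan £186 billion: reserves +£186B, deposits 0.
Government account inflow £201 billion: reserves −£201B, deposits −£201B.
FX purchase £230 billion: reserves +£230B, deposits 0.
OMO purchase (from banks) £188 billion: reserves +£188B, deposits 0.
Totals: Δreserves = +£403B, Δdeposits = −£201B.
Δrequired reserves = 5% × −£201B = −£10.05B.
Δexcess reserves = Δreserves − Δrequired = +£403B − (−£10.05B) = +£413.05 billion.

+£413.05 billion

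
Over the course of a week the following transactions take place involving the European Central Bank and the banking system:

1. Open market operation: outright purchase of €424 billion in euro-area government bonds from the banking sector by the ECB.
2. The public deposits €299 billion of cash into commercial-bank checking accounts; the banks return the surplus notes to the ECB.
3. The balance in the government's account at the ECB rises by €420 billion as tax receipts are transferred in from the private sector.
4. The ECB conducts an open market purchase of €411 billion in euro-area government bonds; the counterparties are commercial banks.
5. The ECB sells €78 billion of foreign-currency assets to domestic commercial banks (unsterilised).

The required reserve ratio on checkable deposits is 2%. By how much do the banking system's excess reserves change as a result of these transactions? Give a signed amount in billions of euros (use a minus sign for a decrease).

OMO purchase (from banks) €424 billion: reserves +€424B, deposits 0.
Currency deposit €299 billion: reserves +€299B, deposits +€299B.
Government account inflow €420 billion: reserves −€420B, deposits −€420B.
OMO purchase (from banks) €411 billion: reserves +€411B, deposits 0.
FX sale €78 billion: reserves −€78B, deposits 0.
Totals: Δreserves = +€636B, Δdeposits = −€121B.
Δrequired reserves = 2% × −€121B = −€2.42B.
Δexcess reserves = Δreserves − Δrequired = +€636B − (−€2.42B) = +€638.42 billion.

+€638.42 billion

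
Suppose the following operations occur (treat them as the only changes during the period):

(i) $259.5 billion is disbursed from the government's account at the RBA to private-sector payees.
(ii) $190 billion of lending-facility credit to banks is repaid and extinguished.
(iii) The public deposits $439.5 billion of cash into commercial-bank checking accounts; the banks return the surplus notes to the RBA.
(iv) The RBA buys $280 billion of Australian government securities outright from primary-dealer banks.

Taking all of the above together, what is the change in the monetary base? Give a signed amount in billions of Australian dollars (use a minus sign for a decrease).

+$349.5 billion

Government spending $259.5 billion: a non-base liability converts back to reserves → +$259.5B.
Discount-window repayment $190 billion: RBA balance sheet contracts → −$190B.
Currency deposit $439.5 billion: just a shift between currency and reserves — both are base money → 0.
OMO purchase (from banks) $280 billion: RBA balance sheet expands → +$280B.
Net: 259.5 − 190 + 0 + 280 = +$349.5 billion.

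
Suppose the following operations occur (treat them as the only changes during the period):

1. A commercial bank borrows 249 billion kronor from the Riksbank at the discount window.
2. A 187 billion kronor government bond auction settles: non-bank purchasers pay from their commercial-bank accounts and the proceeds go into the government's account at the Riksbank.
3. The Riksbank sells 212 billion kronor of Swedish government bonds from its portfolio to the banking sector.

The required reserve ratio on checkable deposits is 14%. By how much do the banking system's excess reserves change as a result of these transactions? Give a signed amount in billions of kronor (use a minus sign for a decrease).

-123.82 billion

Discount-window loan 249 billion kronor: reserves +249B, deposits 0.
Government account inflow 187 billion kronor: reserves −187B, deposits −187B.
OMO sale (to banks) 212 billion kronor: reserves −212B, deposits 0.
Totals: Δreserves = −150B, Δdeposits = −187B.
Δrequired reserves = 14% × −187B = −26.18B.
Δexcess reserves = Δreserves − Δrequired = −150B − (−26.18B) = -123.82 billion.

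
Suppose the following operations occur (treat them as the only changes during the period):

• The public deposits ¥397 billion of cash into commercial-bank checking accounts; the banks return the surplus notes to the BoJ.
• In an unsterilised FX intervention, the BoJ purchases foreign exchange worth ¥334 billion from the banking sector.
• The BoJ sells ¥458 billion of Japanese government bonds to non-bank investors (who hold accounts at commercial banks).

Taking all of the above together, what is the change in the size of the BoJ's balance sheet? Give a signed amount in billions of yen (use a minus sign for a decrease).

-¥124 billion

Currency deposit ¥397 billion: only the composition of liabilities changes → 0.
FX purchase ¥334 billion: a BoJ asset is acquired → +¥334B.
Asset sale (to non-banks) ¥458 billion: a BoJ asset is shed → −¥458B.
Net: 0 + 334 − 458 = -¥124 billion.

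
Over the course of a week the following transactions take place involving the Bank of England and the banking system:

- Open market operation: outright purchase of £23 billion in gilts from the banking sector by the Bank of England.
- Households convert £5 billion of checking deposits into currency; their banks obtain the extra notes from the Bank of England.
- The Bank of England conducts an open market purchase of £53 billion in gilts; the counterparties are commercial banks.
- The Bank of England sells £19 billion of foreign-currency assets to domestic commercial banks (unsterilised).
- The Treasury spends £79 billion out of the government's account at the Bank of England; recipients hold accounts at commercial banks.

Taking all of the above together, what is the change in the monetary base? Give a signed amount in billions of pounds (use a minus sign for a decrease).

OMO purchase (from banks) £23 billion: Bank of England balance sheet expands → +£23B.
Currency withdrawal £5 billion: just a shift between currency and reserves — both are base money → 0.
OMO purchase (from banks) £53 billion: Bank of England balance sheet expands → +£53B.
FX sale £19 billion: Bank of England balance sheet contracts → −£19B.
Government spending £79 billion: a non-base liability converts back to reserves → +£79B.
Net: 23 + 0 + 53 − 19 + 79 = +£136 billion.

+£136 billion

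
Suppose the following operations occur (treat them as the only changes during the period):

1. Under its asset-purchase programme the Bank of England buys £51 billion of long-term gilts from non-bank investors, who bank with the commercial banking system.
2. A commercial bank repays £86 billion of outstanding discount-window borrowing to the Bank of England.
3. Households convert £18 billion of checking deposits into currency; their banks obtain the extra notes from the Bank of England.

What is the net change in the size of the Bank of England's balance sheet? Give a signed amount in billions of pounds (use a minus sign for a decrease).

-£35 billion

Bank of England balance sheet:
  Assets:      Securities +£51B, Loans to banks −£86B
  Liabilities: Bank reserves −£53B, Currency in circulation +£18B
Commercial banking system:
  Assets:      Reserves at CB −£53B
  Liabilities: Checkable deposits +£33B, Borrowings from CB −£86B
Change in total Bank of England assets = -£35 billion.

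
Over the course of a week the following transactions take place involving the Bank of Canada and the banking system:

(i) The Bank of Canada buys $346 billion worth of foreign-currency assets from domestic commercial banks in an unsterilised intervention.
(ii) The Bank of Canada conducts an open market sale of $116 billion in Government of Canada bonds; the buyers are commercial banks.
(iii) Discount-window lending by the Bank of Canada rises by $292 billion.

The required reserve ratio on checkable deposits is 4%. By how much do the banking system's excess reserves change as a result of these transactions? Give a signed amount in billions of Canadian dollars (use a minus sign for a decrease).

+$522 billion

FX purchase $346 billion: reserves +$346B, deposits 0.
OMO sale (to banks) $116 billion: reserves −$116B, deposits 0.
Discount-window loan $292 billion: reserves +$292B, deposits 0.
Totals: Δreserves = +$522B, Δdeposits = 0.
Δrequired reserves = 4% × 0 = 0.
Δexcess reserves = Δreserves − Δrequired = +$522B − (0) = +$522 billion.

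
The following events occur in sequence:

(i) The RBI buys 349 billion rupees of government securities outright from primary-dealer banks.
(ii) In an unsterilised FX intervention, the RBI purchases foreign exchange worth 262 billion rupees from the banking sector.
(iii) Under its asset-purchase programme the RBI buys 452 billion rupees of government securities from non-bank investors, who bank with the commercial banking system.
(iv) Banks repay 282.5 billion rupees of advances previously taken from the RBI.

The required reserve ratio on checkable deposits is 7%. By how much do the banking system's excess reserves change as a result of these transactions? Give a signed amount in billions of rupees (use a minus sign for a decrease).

OMO purchase (from banks) 349 billion rupees: reserves +349B, deposits 0.
FX purchase 262 billion rupees: reserves +262B, deposits 0.
Asset purchase (from non-banks) 452 billion rupees: reserves +452B, deposits +452B.
Discount-window repayment 282.5 billion rupees: reserves −282.5B, deposits 0.
Totals: Δreserves = +780.5B, Δdeposits = +452B.
Δrequired reserves = 7% × +452B = +31.64B.
Δexcess reserves = Δreserves − Δrequired = +780.5B − (+31.64B) = +748.86 billion.

+748.86 billion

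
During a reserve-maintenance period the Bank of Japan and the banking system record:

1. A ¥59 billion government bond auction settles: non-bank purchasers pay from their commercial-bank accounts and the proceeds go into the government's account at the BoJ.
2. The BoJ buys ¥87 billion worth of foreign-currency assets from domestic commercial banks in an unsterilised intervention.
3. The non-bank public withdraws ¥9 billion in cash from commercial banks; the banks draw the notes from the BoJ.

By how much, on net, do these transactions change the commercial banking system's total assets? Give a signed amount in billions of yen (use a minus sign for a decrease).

Government account inflow ¥59 billion: bank balance sheets shrink → −¥59B.
FX purchase ¥87 billion: just an asset swap on bank balance sheets → 0.
Currency withdrawal ¥9 billion: bank balance sheets shrink → −¥9B.
Net: −59 + 0 − 9 = -¥68 billion.

-¥68 billion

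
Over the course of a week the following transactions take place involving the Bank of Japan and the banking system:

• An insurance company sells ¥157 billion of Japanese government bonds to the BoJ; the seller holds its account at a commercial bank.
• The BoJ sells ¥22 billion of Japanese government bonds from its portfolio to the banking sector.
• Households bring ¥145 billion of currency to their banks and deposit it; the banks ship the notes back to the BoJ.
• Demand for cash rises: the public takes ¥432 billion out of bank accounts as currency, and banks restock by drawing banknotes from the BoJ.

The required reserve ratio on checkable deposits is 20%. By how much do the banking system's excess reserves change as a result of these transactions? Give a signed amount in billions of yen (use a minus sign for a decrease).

Asset purchase (from non-banks) ¥157 billion: reserves +¥157B, deposits +¥157B.
OMO sale (to banks) ¥22 billion: reserves −¥22B, deposits 0.
Currency deposit ¥145 billion: reserves +¥145B, deposits +¥145B.
Currency withdrawal ¥432 billion: reserves −¥432B, deposits −¥432B.
Totals: Δreserves = −¥152B, Δdeposits = −¥130B.
Δrequired reserves = 20% × −¥130B = −¥26B.
Δexcess reserves = Δreserves − Δrequired = −¥152B − (−¥26B) = -¥126 billion.

-¥126 billion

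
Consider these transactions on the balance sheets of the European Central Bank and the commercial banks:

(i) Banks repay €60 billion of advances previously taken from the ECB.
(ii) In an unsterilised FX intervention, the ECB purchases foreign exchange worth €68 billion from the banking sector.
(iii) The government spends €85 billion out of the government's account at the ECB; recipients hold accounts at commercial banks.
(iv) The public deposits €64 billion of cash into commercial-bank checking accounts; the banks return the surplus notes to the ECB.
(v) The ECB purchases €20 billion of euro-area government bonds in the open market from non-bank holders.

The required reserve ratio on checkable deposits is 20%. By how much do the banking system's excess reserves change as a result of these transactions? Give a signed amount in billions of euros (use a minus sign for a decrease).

Discount-window repayment €60 billion: reserves −€60B, deposits 0.
FX purchase €68 billion: reserves +€68B, deposits 0.
Government spending €85 billion: reserves +€85B, deposits +€85B.
Currency deposit €64 billion: reserves +€64B, deposits +€64B.
Asset purchase (from non-banks) €20 billion: reserves +€20B, deposits +€20B.
Totals: Δreserves = +€177B, Δdeposits = +€169B.
Δrequired reserves = 20% × +€169B = +€33.8B.
Δexcess reserves = Δreserves − Δrequired = +€177B − (+€33.8B) = +€143.2 billion.

+€143.2 billion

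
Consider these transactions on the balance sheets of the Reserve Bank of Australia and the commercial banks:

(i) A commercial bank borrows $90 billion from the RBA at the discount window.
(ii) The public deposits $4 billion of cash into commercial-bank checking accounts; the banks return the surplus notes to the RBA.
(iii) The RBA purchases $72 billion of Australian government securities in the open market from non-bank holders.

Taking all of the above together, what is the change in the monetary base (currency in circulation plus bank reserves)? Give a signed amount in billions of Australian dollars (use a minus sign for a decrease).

+$162 billion

Discount-window loan $90 billion: RBA balance sheet expands → +$90B.
Currency deposit $4 billion: just a shift between currency and reserves — both are base money → 0.
Asset purchase (from non-banks) $72 billion: RBA balance sheet expands → +$72B.
Net: 90 + 0 + 72 = +$162 billion.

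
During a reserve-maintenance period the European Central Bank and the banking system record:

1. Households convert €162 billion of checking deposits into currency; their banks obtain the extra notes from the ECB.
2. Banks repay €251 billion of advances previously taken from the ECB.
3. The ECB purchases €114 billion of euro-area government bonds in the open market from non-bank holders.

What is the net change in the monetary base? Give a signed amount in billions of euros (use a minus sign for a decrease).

-€137 billion

Currency withdrawal €162 billion: just a shift between currency and reserves — both are base money → 0.
Discount-window repayment €251 billion: ECB balance sheet contracts → −€251B.
Asset purchase (from non-banks) €114 billion: ECB balance sheet expands → +€114B.
Net: 0 − 251 + 114 = -€137 billion.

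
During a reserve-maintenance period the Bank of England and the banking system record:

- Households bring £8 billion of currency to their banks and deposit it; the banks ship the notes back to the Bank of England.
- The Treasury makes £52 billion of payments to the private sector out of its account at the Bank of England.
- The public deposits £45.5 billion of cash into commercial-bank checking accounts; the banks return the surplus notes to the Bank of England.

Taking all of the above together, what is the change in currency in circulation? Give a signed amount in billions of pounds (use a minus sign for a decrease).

Bank of England balance sheet:
  Assets:      no change
  Liabilities: Bank reserves +£105.5B, Currency in circulation −£53.5B, Government deposits −£52B
So the change in currency in circulation is -£53.5 billion.

-£53.5 billion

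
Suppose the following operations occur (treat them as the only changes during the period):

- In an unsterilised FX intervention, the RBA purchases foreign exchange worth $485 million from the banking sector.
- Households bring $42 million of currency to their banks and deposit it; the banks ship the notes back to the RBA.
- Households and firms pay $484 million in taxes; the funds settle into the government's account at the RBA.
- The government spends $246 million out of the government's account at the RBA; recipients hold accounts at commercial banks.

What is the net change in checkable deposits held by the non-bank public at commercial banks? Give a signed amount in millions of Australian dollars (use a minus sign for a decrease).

-$196 million

FX purchase $485 million: the counterparty is a bank, so public deposits are unchanged → 0.
Currency deposit $42 million: non-bank counterparties' bank balances rise → +$42M.
Government account inflow $484 million: non-bank counterparties' bank balances fall → −$484M.
Government spending $246 million: non-bank counterparties' bank balances rise → +$246M.
Net: 0 + 42 − 484 + 246 = -$196 million.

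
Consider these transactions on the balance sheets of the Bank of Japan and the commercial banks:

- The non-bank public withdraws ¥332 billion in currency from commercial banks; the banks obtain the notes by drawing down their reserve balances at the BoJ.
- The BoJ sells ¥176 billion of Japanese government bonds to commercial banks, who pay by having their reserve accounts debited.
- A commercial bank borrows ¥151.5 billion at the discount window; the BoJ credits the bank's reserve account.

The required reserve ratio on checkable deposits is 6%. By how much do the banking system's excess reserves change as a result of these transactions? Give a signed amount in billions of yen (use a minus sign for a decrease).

-¥336.58 billion

Currency withdrawal ¥332 billion: reserves −¥332B, deposits −¥332B.
OMO sale (to banks) ¥176 billion: reserves −¥176B, deposits 0.
Discount-window loan ¥151.5 billion: reserves +¥151.5B, deposits 0.
Totals: Δreserves = −¥356.5B, Δdeposits = −¥332B.
Δrequired reserves = 6% × −¥332B = −¥19.92B.
Δexcess reserves = Δreserves − Δrequired = −¥356.5B − (−¥19.92B) = -¥336.58 billion.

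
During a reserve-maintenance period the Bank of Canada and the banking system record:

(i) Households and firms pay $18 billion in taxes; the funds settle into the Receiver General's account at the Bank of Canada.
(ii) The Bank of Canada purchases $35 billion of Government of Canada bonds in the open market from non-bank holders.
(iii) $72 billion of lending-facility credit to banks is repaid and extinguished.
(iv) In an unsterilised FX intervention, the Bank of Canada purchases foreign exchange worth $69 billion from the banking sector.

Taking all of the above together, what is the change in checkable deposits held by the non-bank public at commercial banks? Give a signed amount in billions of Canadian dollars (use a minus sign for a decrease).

Bank of Canada balance sheet:
  Assets:      Securities +$35B, Loans to banks −$72B, Foreign assets +$69B
  Liabilities: Bank reserves +$14B, Government deposits +$18B
Commercial banking system:
  Assets:      Reserves at CB +$14B, Foreign assets −$69B
  Liabilities: Checkable deposits +$17B, Borrowings from CB −$72B
So the change in checkable deposits held by the non-bank public at commercial banks is +$17 billion.

+$17 billion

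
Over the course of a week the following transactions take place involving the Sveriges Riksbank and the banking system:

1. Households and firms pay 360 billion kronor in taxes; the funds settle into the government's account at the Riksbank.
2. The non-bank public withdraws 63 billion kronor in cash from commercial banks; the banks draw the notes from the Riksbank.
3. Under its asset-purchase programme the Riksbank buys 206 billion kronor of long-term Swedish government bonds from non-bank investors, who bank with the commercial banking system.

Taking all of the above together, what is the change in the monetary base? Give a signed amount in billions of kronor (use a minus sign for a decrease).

Government account inflow 360 billion kronor: reserves shift to a non-base liability → −360B.
Currency withdrawal 63 billion kronor: just a shift between currency and reserves — both are base money → 0.
Asset purchase (from non-banks) 206 billion kronor: Riksbank balance sheet expands → +206B.
Net: −360 + 0 + 206 = -154 billion.

-154 billion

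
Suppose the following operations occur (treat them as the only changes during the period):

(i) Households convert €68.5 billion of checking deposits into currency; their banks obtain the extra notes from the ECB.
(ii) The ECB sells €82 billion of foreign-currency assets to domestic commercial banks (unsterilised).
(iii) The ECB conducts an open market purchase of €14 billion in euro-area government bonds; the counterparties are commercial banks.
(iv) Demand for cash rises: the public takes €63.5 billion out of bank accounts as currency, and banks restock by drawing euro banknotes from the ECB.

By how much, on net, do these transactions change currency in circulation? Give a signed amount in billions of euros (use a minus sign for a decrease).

Currency withdrawal €68.5 billion: notes leave the central bank → +€68.5B.
FX sale €82 billion: no currency enters or leaves circulation → 0.
OMO purchase (from banks) €14 billion: no currency enters or leaves circulation → 0.
Currency withdrawal €63.5 billion: notes leave the central bank → +€63.5B.
Net: 68.5 + 0 + 0 + 63.5 = +€132 billion.

+€132 billion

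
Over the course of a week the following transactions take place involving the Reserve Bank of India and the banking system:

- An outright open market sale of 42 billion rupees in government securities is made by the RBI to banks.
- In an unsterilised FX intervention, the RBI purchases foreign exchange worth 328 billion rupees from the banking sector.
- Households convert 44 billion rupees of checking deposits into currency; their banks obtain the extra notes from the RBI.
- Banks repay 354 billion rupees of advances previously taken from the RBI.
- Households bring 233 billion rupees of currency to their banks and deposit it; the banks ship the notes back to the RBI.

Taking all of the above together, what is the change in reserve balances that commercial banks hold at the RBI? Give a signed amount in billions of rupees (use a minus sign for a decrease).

+121 billion

OMO sale (to banks) 42 billion rupees: the buying banks pay out of their reserve balances → −42B.
FX purchase 328 billion rupees: the RBI pays by crediting reserve accounts → +328B.
Currency withdrawal 44 billion rupees: banks swap reserves for currency → −44B.
Discount-window repayment 354 billion rupees: repayment is debited from reserves → −354B.
Currency deposit 233 billion rupees: returned notes are swapped for reserve credit → +233B.
Net: −42 + 328 − 44 − 354 + 233 = +121 billion.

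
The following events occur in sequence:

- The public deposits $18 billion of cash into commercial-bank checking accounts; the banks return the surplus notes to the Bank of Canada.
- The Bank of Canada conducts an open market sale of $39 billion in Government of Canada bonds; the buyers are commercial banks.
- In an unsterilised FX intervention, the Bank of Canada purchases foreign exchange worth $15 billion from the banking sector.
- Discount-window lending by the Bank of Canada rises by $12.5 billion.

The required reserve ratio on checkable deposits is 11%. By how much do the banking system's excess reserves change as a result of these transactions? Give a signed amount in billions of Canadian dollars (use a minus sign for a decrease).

+$4.52 billion

Currency deposit $18 billion: reserves +$18B, deposits +$18B.
OMO sale (to banks) $39 billion: reserves −$39B, deposits 0.
FX purchase $15 billion: reserves +$15B, deposits 0.
Discount-window loan $12.5 billion: reserves +$12.5B, deposits 0.
Totals: Δreserves = +$6.5B, Δdeposits = +$18B.
Δrequired reserves = 11% × +$18B = +$1.98B.
Δexcess reserves = Δreserves − Δrequired = +$6.5B − (+$1.98B) = +$4.52 billion.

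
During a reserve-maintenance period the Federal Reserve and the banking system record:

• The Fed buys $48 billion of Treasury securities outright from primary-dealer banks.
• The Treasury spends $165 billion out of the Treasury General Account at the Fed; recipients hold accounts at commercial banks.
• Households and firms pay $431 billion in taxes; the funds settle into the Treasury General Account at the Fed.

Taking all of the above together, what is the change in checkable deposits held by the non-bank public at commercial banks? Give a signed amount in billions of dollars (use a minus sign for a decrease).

-$266 billion

OMO purchase (from banks) $48 billion: the counterparty is a bank, so public deposits are unchanged → 0.
Government spending $165 billion: non-bank counterparties' bank balances rise → +$165B.
Government account inflow $431 billion: non-bank counterparties' bank balances fall → −$431B.
Net: 0 + 165 − 431 = -$266 billion.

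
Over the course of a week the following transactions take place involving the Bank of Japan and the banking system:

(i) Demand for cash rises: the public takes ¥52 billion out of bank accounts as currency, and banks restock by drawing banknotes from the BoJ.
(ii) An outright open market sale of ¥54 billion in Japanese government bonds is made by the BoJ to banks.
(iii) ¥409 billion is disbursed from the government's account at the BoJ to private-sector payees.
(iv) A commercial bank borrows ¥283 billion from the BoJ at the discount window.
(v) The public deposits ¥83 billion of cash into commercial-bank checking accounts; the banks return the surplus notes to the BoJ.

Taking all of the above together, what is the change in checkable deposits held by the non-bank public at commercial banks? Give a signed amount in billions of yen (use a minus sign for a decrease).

+¥440 billion

BoJ balance sheet:
  Assets:      Securities −¥54B, Loans to banks +¥283B
  Liabilities: Bank reserves +¥669B, Currency in circulation −¥31B, Government deposits −¥409B
Commercial banking system:
  Assets:      Reserves at CB +¥669B, Securities +¥54B
  Liabilities: Checkable deposits +¥440B, Borrowings from CB +¥283B
So the change in checkable deposits held by the non-bank public at commercial banks is +¥440 billion.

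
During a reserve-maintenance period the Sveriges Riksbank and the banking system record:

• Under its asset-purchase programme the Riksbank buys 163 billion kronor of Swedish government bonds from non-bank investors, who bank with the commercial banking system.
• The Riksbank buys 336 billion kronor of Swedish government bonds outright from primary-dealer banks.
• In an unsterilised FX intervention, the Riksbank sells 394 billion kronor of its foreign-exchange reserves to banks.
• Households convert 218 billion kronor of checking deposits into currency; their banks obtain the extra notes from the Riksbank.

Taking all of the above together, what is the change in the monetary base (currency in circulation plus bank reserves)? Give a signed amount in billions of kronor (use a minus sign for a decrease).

Asset purchase (from non-banks) 163 billion kronor: Riksbank balance sheet expands → +163B.
OMO purchase (from banks) 336 billion kronor: Riksbank balance sheet expands → +336B.
FX sale 394 billion kronor: Riksbank balance sheet contracts → −394B.
Currency withdrawal 218 billion kronor: just a shift between currency and reserves — both are base money → 0.
Net: 163 + 336 − 394 + 0 = +105 billion.

+105 billion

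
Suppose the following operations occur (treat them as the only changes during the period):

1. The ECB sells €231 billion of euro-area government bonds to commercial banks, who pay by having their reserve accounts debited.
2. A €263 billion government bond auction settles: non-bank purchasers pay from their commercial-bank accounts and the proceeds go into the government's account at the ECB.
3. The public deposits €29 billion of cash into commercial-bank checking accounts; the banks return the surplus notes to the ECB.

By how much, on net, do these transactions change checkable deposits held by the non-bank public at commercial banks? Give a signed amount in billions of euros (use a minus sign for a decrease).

ECB balance sheet:
  Assets:      Securities −€231B
  Liabilities: Bank reserves −€465B, Currency in circulation −€29B, Government deposits +€263B
Commercial banking system:
  Assets:      Reserves at CB −€465B, Securities +€231B
  Liabilities: Checkable deposits −€234B
So the change in checkable deposits held by the non-bank public at commercial banks is -€234 billion.

-€234 billion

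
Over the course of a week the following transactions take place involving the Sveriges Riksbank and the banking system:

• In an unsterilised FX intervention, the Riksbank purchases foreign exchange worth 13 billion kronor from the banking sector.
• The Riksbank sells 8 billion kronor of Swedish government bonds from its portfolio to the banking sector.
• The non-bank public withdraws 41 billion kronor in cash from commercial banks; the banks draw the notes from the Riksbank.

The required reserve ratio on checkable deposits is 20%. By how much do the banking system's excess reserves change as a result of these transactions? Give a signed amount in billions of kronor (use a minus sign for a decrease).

FX purchase 13 billion kronor: reserves +13B, deposits 0.
OMO sale (to banks) 8 billion kronor: reserves −8B, deposits 0.
Currency withdrawal 41 billion kronor: reserves −41B, deposits −41B.
Totals: Δreserves = −36B, Δdeposits = −41B.
Δrequired reserves = 20% × −41B = −8.2B.
Δexcess reserves = Δreserves − Δrequired = −36B − (−8.2B) = -27.8 billion.

-27.8 billion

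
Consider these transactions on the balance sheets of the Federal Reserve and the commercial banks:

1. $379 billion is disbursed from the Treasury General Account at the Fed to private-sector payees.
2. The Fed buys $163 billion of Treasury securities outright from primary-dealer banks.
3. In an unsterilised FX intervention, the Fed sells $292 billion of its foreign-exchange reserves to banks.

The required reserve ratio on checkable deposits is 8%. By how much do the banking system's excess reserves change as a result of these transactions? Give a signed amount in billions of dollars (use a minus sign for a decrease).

Government spending $379 billion: reserves +$379B, deposits +$379B.
OMO purchase (from banks) $163 billion: reserves +$163B, deposits 0.
FX sale $292 billion: reserves −$292B, deposits 0.
Totals: Δreserves = +$250B, Δdeposits = +$379B.
Δrequired reserves = 8% × +$379B = +$30.32B.
Δexcess reserves = Δreserves − Δrequired = +$250B − (+$30.32B) = +$219.68 billion.

+$219.68 billion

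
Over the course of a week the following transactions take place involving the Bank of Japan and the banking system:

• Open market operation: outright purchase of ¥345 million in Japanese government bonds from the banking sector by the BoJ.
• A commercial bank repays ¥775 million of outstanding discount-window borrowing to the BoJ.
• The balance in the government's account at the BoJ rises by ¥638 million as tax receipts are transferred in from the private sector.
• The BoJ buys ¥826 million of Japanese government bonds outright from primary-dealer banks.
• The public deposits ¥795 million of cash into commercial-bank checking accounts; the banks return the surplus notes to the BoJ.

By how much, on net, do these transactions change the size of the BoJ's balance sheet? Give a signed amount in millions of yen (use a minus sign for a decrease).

OMO purchase (from banks) ¥345 million: a BoJ asset is acquired → +¥345M.
Discount-window repayment ¥775 million: a BoJ asset is shed → −¥775M.
Government account inflow ¥638 million: only the composition of liabilities changes → 0.
OMO purchase (from banks) ¥826 million: a BoJ asset is acquired → +¥826M.
Currency deposit ¥795 million: only the composition of liabilities changes → 0.
Net: 345 − 775 + 0 + 826 + 0 = +¥396 million.

+¥396 million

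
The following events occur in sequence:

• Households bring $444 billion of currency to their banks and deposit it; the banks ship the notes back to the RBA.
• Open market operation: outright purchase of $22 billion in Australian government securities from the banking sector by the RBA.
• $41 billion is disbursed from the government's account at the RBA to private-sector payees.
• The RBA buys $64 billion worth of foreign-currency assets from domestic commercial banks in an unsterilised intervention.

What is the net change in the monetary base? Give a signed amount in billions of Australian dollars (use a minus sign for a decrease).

+$127 billion

RBA balance sheet:
  Assets:      Securities +$22B, Foreign assets +$64B
  Liabilities: Bank reserves +$571B, Currency in circulation −$444B, Government deposits −$41B
Monetary base = currency + reserves: −$444B + (+$571B) = +$127 billion.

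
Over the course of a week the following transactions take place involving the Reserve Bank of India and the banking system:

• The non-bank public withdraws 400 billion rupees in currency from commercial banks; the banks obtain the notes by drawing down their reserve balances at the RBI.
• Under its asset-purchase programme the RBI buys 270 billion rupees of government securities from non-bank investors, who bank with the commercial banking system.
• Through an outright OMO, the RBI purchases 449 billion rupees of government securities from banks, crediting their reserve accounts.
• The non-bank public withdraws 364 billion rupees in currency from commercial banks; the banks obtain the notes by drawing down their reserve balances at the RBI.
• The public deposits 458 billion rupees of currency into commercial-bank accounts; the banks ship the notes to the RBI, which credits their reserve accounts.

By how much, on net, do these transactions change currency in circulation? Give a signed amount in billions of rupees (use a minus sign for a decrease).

Currency withdrawal 400 billion rupees: notes leave the central bank → +400B.
Asset purchase (from non-banks) 270 billion rupees: no currency enters or leaves circulation → 0.
OMO purchase (from banks) 449 billion rupees: no currency enters or leaves circulation → 0.
Currency withdrawal 364 billion rupees: notes leave the central bank → +364B.
Currency deposit 458 billion rupees: notes return to the central bank → −458B.
Net: 400 + 0 + 0 + 364 − 458 = +306 billion.

+306 billion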